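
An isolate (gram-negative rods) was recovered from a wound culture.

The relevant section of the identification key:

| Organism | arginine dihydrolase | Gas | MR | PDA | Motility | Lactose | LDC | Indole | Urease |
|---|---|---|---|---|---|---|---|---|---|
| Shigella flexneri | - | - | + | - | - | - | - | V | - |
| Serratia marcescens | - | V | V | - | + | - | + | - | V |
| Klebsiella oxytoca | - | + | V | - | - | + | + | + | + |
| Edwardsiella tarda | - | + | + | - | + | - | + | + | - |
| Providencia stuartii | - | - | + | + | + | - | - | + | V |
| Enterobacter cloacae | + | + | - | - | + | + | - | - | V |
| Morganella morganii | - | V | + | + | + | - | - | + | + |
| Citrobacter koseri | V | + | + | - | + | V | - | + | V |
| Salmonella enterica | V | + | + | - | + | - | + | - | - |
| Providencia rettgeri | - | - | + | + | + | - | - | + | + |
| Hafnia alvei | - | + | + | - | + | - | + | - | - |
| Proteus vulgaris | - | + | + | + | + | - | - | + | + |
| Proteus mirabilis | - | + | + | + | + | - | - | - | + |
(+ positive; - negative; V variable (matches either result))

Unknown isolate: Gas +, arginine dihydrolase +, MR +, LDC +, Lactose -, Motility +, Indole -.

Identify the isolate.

Gas +: excludes Shigella flexneri, Providencia stuartii, Providencia rettgeri — 10 left.
MR +: excludes Enterobacter cloacae — 9 left.
Indole -: excludes 5 organisms — 4 left.
Lactose -: all 4 remaining candidates are consistent.
Motility +: all 4 remaining candidates are consistent.
LDC +: excludes Proteus mirabilis — 3 left.
arginine dihydrolase +: excludes Serratia marcescens, Hafnia alvei — 1 left.

Salmonella enterica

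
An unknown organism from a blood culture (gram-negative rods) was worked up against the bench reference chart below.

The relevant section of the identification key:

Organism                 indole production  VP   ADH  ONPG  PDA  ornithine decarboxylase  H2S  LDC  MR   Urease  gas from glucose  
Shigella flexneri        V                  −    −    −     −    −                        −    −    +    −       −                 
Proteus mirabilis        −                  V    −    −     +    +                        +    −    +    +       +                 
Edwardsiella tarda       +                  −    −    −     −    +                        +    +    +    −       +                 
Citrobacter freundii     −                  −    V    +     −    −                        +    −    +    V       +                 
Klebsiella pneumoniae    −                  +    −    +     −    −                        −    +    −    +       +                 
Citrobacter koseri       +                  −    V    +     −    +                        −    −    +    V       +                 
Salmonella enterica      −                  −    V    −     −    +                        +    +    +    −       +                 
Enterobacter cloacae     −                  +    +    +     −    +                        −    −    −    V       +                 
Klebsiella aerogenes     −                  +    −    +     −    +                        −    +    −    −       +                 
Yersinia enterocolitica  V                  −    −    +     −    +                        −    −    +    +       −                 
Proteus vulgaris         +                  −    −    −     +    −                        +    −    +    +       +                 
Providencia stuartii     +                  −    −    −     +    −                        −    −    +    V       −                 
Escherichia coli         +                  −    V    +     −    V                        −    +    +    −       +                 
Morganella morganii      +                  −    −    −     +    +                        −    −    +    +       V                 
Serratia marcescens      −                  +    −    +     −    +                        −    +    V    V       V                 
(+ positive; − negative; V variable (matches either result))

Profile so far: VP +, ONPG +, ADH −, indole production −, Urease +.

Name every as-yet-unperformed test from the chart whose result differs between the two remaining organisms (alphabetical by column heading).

ornithine decarboxylase

indole production −: excludes 6 organisms — 9 left.
Urease +: excludes Shigella flexneri, Salmonella enterica, Klebsiella aerogenes — 6 left.
VP +: excludes Citrobacter freundii, Yersinia enterocolitica — 4 left.
ADH −: excludes Enterobacter cloacae — 3 left.
ONPG +: excludes Proteus mirabilis — 2 left.
Two candidates remain: Klebsiella pneumoniae and Serratia marcescens.
  PDA: − vs − — same for both, does not separate.
  ornithine decarboxylase: Klebsiella pneumoniae −, Serratia marcescens + — discriminates.
  H2S: − vs − — same for both, does not separate.
  LDC: + vs + — same for both, does not separate.
  MR: − vs V — variable for at least one, does not separate.
  gas from glucose: + vs V — variable for at least one, does not separate.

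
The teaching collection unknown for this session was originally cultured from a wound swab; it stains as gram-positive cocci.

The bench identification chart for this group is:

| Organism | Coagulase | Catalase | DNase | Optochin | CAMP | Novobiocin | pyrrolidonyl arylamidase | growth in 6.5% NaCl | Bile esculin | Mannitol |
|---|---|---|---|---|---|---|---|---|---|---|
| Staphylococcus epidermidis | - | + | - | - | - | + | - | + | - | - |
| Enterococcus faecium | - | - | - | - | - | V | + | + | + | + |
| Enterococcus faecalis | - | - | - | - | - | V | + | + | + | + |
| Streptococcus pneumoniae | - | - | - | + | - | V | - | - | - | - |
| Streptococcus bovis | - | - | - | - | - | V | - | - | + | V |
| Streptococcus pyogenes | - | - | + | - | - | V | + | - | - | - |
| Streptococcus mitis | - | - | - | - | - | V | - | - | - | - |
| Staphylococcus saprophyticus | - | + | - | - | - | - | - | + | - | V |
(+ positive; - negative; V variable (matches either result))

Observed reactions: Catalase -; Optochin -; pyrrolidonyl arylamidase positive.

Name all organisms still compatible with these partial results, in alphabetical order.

Enterococcus faecalis, Enterococcus faecium, Streptococcus pyogenes

Catalase -: excludes Staphylococcus epidermidis, Staphylococcus saprophyticus — 6 left.
pyrrolidonyl arylamidase +: excludes Streptococcus pneumoniae, Streptococcus bovis, Streptococcus mitis — 3 left.
Optochin -: all 3 remaining candidates are consistent.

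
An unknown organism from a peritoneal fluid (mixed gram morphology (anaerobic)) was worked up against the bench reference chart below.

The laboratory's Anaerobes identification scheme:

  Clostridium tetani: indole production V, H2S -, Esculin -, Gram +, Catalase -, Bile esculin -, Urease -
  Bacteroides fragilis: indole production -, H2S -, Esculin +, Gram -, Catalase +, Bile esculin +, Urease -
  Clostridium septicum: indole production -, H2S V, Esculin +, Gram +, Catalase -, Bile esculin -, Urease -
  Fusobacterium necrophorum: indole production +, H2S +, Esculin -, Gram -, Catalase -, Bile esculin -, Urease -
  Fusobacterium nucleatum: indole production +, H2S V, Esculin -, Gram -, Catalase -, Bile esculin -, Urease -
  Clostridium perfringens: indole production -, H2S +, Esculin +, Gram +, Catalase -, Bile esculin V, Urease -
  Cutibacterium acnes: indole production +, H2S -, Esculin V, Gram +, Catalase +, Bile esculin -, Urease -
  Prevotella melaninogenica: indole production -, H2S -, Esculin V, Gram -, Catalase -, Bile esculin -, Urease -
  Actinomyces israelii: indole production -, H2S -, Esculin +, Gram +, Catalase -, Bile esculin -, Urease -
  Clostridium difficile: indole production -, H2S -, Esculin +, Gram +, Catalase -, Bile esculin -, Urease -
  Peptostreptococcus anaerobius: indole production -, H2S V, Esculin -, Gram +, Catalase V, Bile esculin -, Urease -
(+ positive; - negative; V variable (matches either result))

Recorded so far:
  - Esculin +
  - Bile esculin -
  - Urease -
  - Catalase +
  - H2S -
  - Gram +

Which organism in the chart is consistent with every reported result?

H2S -: excludes Fusobacterium necrophorum, Clostridium perfringens — 9 left.
Gram +: excludes Bacteroides fragilis, Fusobacterium nucleatum, Prevotella melaninogenica — 6 left.
Bile esculin -: all 6 remaining candidates are consistent.
Esculin +: excludes Clostridium tetani, Peptostreptococcus anaerobius — 4 left.
Catalase +: excludes Clostridium septicum, Actinomyces israelii, Clostridium difficile — 1 left.
Urease -: the one remaining candidate is consistent.

Cutibacterium acnes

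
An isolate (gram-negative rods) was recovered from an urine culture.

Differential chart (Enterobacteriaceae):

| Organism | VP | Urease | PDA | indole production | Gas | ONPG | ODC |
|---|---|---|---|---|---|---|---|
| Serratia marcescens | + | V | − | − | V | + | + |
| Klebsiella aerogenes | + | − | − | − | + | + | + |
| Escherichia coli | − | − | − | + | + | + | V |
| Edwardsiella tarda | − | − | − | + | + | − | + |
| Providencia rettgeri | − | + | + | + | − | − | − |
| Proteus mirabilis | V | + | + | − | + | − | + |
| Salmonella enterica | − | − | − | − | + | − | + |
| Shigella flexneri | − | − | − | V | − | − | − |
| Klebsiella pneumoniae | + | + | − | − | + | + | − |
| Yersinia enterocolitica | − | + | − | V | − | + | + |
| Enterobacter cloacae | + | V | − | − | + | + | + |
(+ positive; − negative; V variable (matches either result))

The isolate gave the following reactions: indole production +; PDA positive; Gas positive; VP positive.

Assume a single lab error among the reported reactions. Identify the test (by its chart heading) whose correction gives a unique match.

As reported, no row in the chart matches all 4 reactions.
Reversing Gas → still no organism matches.
Reversing indole production (to −) → unique match: Proteus mirabilis.
Reversing PDA → still no organism matches.
Reversing VP → still no organism matches.

indole production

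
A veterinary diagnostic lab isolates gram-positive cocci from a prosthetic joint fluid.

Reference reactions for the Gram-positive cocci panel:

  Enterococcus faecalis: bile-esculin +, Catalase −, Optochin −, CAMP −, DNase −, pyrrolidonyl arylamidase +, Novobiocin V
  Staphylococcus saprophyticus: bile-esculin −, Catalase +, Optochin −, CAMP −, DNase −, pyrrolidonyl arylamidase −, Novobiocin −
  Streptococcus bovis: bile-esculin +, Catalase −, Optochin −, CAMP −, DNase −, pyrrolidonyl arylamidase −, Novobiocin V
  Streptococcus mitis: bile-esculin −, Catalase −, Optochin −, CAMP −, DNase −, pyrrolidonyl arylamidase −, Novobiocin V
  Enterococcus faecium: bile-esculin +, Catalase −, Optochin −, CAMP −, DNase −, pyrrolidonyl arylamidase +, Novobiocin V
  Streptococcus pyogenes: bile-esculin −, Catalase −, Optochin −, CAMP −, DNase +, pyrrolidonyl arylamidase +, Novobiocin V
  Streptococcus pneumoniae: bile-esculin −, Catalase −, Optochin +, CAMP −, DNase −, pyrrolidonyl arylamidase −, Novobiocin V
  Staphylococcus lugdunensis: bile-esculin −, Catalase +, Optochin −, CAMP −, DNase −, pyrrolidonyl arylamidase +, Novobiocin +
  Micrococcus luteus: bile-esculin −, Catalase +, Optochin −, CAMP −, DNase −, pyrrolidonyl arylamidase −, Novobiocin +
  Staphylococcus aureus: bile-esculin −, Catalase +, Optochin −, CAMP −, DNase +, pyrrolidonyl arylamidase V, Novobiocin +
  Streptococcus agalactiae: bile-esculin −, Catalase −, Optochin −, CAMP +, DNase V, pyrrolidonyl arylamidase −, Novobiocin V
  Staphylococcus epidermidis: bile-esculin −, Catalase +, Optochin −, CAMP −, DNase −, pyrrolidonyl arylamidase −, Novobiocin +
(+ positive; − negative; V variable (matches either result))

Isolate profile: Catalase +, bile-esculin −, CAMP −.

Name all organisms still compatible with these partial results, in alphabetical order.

Catalase +: excludes 7 organisms — 5 left.
bile-esculin −: all 5 remaining candidates are consistent.
CAMP −: all 5 remaining candidates are consistent.

Micrococcus luteus, Staphylococcus aureus, Staphylococcus epidermidis, Staphylococcus lugdunensis, Staphylococcus saprophyticus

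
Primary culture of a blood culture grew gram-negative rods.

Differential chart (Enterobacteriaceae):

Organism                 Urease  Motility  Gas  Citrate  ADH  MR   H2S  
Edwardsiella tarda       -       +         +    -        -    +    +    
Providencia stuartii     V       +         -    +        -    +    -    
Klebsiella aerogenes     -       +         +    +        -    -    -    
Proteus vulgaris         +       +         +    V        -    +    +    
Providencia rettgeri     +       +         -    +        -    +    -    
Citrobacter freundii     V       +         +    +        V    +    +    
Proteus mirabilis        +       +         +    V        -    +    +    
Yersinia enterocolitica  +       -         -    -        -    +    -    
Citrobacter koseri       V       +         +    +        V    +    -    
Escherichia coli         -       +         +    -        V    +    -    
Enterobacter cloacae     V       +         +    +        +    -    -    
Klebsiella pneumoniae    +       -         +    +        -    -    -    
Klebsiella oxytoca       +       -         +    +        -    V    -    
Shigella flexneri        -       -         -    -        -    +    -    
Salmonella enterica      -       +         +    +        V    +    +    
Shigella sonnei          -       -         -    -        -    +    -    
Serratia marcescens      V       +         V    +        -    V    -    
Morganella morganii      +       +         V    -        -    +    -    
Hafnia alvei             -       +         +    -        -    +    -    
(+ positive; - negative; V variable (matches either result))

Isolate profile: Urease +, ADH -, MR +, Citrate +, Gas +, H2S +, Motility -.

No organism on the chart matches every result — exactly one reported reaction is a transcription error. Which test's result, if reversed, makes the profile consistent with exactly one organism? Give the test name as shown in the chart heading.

As reported, no row in the chart matches all 7 reactions.
Reversing Gas → still no organism matches.
Reversing Motility → 3 organisms match (not unique).
Reversing Citrate → still no organism matches.
Reversing ADH → still no organism matches.
Reversing MR → still no organism matches.
Reversing H2S (to -) → unique match: Klebsiella oxytoca.
Reversing Urease → still no organism matches.

H2S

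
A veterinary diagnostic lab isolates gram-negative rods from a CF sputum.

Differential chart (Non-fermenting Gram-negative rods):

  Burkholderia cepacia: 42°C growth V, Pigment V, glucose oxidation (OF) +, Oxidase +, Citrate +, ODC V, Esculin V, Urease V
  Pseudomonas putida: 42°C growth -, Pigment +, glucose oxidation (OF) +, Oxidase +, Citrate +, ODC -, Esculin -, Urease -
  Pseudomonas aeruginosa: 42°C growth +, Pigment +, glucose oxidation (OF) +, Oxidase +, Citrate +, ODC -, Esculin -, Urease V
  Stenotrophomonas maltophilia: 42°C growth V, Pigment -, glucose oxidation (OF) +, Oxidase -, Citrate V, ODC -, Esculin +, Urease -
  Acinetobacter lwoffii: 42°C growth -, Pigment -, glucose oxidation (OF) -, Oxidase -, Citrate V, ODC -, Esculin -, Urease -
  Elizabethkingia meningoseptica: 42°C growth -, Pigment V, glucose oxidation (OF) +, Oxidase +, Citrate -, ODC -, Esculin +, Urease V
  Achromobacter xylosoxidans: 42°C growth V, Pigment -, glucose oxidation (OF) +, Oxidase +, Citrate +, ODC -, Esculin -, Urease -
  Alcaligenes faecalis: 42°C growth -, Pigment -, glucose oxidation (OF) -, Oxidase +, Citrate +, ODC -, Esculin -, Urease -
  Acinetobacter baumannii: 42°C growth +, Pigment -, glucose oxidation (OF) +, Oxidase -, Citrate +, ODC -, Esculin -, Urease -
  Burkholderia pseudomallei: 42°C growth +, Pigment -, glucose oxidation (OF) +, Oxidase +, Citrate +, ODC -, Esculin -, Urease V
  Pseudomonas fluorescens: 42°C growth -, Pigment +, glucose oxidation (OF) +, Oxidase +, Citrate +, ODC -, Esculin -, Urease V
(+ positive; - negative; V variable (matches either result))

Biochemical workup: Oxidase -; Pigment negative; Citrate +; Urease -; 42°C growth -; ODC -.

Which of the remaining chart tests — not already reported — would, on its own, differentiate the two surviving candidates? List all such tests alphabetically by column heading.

Esculin, glucose oxidation (OF)

ODC -: all 11 remaining candidates are consistent.
Citrate +: excludes Elizabethkingia meningoseptica — 10 left.
Pigment -: excludes Pseudomonas putida, Pseudomonas aeruginosa, Pseudomonas fluorescens — 7 left.
Oxidase -: excludes Burkholderia cepacia, Achromobacter xylosoxidans, Alcaligenes faecalis, Burkholderia pseudomallei — 3 left.
Urease -: all 3 remaining candidates are consistent.
42°C growth -: excludes Acinetobacter baumannii — 2 left.
Two candidates remain: Acinetobacter lwoffii and Stenotrophomonas maltophilia.
  glucose oxidation (OF): Acinetobacter lwoffii -, Stenotrophomonas maltophilia + — discriminates.
  Esculin: Acinetobacter lwoffii -, Stenotrophomonas maltophilia + — discriminates.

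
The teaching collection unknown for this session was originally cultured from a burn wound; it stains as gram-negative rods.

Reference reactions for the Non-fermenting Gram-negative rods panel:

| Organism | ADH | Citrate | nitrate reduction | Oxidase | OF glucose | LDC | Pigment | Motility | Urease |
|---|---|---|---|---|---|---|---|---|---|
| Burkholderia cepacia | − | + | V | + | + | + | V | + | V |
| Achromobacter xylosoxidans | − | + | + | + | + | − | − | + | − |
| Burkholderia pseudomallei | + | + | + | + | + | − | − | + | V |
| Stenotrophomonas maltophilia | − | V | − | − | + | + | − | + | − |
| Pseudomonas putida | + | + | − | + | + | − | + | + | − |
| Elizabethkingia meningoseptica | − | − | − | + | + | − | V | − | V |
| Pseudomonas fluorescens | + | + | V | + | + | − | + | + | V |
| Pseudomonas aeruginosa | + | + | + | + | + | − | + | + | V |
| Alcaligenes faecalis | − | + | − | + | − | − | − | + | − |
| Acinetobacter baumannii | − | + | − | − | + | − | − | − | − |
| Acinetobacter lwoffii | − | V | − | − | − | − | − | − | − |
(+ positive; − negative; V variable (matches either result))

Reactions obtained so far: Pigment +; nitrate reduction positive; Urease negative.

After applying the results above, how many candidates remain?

3

Urease −: all 11 remaining candidates are consistent.
Pigment +: excludes 6 organisms — 5 left.
nitrate reduction +: excludes Pseudomonas putida, Elizabethkingia meningoseptica — 3 left.
Still consistent: Burkholderia cepacia, Pseudomonas aeruginosa, Pseudomonas fluorescens.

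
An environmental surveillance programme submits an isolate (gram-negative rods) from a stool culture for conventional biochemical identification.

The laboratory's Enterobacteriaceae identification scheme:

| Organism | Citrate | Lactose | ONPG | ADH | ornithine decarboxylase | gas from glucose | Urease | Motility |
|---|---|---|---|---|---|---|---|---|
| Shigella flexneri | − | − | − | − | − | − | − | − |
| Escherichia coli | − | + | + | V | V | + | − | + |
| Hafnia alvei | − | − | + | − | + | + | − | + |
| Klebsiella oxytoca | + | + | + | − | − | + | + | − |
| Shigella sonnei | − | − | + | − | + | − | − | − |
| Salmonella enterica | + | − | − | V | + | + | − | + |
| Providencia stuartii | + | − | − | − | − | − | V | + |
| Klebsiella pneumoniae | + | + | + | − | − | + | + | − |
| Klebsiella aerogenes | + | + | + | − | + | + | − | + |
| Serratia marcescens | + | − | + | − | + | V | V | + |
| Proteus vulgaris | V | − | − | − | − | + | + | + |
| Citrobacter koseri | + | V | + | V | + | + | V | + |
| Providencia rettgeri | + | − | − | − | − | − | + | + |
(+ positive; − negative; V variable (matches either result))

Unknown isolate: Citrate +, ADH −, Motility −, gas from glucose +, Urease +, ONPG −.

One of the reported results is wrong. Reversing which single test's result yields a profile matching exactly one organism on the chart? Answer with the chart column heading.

Motility

As reported, no row in the chart matches all 6 reactions.
Reversing Citrate → still no organism matches.
Reversing ONPG → 2 organisms match (not unique).
Reversing gas from glucose → still no organism matches.
Reversing Urease → still no organism matches.
Reversing ADH → still no organism matches.
Reversing Motility (to +) → unique match: Proteus vulgaris.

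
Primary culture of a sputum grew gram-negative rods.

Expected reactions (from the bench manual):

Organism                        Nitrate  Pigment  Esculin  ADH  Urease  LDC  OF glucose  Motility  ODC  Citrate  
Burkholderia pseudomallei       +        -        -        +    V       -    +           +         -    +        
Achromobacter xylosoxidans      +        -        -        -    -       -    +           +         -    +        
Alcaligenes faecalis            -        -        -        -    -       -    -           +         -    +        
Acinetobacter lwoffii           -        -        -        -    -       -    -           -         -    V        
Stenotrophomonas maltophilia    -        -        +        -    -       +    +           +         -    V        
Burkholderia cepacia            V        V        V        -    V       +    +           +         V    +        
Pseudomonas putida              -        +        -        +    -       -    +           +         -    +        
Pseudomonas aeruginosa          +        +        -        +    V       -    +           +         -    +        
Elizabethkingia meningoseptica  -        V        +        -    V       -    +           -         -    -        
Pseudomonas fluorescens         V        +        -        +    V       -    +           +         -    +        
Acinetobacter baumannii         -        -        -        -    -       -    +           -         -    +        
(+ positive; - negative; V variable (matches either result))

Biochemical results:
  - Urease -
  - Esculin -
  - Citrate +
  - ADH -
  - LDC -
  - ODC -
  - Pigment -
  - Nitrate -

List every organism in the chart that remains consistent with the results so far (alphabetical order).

Urease -: all 11 remaining candidates are consistent.
Citrate +: excludes Elizabethkingia meningoseptica — 10 left.
Pigment -: excludes Pseudomonas putida, Pseudomonas aeruginosa, Pseudomonas fluorescens — 7 left.
ADH -: excludes Burkholderia pseudomallei — 6 left.
Esculin -: excludes Stenotrophomonas maltophilia — 5 left.
LDC -: excludes Burkholderia cepacia — 4 left.
ODC -: all 4 remaining candidates are consistent.
Nitrate -: excludes Achromobacter xylosoxidans — 3 left.

Acinetobacter baumannii, Acinetobacter lwoffii, Alcaligenes faecalis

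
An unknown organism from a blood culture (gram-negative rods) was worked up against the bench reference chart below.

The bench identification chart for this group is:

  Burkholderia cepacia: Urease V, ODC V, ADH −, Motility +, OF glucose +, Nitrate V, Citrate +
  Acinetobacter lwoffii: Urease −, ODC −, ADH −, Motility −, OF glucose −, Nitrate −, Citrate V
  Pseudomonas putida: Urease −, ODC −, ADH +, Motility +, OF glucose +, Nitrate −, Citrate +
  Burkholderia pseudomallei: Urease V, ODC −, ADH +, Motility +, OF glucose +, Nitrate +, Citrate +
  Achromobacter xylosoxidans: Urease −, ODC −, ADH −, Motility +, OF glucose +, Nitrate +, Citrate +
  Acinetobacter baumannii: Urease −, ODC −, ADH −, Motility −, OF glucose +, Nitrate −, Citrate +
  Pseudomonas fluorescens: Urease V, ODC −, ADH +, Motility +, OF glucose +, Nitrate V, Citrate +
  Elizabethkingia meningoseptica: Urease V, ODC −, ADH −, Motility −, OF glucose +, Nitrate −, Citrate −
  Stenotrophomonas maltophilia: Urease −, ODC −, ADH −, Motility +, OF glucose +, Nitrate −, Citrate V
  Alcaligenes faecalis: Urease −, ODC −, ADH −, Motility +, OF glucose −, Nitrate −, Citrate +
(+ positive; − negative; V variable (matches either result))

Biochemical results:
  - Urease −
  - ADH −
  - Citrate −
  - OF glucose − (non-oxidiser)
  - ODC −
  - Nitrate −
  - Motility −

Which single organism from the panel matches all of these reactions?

Acinetobacter lwoffii

Urease −: all 10 remaining candidates are consistent.
Nitrate −: excludes Burkholderia pseudomallei, Achromobacter xylosoxidans — 8 left.
ADH −: excludes Pseudomonas putida, Pseudomonas fluorescens — 6 left.
Motility −: excludes Burkholderia cepacia, Stenotrophomonas maltophilia, Alcaligenes faecalis — 3 left.
Citrate −: excludes Acinetobacter baumannii — 2 left.
OF glucose −: excludes Elizabethkingia meningoseptica — 1 left.
ODC −: the one remaining candidate is consistent.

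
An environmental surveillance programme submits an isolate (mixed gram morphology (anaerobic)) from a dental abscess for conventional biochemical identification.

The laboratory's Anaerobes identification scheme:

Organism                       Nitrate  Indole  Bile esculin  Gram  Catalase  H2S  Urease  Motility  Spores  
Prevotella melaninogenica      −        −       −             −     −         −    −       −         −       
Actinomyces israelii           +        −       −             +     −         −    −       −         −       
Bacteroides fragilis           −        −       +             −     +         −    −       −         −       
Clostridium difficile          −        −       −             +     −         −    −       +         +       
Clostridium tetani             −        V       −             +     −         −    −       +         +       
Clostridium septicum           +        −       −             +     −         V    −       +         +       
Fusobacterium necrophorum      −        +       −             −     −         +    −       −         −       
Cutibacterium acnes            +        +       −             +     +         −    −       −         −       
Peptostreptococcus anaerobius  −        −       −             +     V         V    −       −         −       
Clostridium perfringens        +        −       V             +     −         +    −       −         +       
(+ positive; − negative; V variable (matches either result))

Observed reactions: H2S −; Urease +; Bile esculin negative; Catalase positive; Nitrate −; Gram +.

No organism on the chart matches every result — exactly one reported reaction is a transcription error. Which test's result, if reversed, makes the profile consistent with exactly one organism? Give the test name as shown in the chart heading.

As reported, no row in the chart matches all 6 reactions.
Reversing Catalase → still no organism matches.
Reversing Gram → still no organism matches.
Reversing Urease (to −) → unique match: Peptostreptococcus anaerobius.
Reversing Bile esculin → still no organism matches.
Reversing H2S → still no organism matches.
Reversing Nitrate → still no organism matches.

Urease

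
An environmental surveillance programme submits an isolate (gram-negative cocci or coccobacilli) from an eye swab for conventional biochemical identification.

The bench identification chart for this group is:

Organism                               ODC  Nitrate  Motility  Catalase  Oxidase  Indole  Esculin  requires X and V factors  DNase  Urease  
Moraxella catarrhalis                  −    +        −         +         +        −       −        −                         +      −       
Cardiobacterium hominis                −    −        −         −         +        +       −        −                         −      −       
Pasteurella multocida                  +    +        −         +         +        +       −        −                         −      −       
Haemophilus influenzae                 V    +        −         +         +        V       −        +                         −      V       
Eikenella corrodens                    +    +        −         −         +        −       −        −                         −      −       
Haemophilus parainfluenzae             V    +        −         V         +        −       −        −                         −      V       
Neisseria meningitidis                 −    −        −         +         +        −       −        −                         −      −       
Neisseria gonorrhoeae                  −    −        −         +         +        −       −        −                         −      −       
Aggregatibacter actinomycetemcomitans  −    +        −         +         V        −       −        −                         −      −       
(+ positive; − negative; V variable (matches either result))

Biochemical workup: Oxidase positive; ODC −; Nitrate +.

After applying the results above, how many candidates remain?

4

Nitrate +: excludes Cardiobacterium hominis, Neisseria meningitidis, Neisseria gonorrhoeae — 6 left.
ODC −: excludes Pasteurella multocida, Eikenella corrodens — 4 left.
Oxidase +: all 4 remaining candidates are consistent.
Still consistent: Aggregatibacter actinomycetemcomitans, Haemophilus influenzae, Haemophilus parainfluenzae, Moraxella catarrhalis.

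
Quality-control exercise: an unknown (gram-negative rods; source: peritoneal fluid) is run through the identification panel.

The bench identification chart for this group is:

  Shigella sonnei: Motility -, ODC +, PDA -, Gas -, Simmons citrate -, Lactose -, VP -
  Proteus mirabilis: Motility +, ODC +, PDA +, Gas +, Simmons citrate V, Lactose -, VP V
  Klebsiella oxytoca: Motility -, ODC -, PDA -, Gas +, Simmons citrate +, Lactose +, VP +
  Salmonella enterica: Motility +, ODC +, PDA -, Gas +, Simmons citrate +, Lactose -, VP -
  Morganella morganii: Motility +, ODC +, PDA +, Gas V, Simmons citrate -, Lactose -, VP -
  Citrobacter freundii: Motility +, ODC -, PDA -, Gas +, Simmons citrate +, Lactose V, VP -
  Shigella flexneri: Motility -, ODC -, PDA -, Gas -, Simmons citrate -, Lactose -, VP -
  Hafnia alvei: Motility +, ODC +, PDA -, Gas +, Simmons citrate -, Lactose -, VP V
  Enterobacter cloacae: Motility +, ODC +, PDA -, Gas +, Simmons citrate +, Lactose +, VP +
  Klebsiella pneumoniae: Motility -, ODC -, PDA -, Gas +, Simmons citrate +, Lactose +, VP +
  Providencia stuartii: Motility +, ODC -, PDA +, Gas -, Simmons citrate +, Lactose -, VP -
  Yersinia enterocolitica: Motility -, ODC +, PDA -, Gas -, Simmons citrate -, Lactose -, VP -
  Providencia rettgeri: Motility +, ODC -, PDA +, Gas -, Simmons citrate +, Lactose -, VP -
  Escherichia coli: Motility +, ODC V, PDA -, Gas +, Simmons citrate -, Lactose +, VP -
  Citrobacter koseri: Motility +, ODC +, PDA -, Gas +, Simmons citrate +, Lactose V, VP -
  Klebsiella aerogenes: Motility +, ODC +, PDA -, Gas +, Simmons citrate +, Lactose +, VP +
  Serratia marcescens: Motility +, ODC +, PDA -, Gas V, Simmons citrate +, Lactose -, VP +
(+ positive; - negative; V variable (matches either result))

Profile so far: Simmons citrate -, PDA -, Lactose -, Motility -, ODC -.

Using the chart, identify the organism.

Shigella flexneri

Simmons citrate -: excludes 10 organisms — 7 left.
Motility -: excludes Proteus mirabilis, Morganella morganii, Hafnia alvei, Escherichia coli — 3 left.
PDA -: all 3 remaining candidates are consistent.
ODC -: excludes Shigella sonnei, Yersinia enterocolitica — 1 left.
Lactose -: the one remaining candidate is consistent.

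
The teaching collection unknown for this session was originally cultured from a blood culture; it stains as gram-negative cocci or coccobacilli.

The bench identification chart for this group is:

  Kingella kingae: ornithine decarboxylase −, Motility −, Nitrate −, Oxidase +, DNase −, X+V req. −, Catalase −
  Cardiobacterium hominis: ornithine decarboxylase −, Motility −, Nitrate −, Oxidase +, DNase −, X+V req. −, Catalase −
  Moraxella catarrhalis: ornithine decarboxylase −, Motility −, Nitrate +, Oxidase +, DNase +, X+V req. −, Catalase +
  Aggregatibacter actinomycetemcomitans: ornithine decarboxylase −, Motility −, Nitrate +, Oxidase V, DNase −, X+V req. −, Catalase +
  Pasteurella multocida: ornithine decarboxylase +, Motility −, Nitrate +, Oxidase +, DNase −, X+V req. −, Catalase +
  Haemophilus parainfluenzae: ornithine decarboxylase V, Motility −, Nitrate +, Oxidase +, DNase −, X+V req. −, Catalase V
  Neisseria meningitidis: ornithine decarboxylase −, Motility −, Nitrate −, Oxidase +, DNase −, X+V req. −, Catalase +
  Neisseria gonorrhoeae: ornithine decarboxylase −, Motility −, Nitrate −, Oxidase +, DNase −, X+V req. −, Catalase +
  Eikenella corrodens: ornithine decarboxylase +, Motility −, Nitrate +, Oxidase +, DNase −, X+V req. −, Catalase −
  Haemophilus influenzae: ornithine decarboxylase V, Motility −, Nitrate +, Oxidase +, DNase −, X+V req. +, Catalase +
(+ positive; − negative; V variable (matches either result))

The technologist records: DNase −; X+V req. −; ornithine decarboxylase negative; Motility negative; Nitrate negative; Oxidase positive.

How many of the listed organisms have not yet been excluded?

4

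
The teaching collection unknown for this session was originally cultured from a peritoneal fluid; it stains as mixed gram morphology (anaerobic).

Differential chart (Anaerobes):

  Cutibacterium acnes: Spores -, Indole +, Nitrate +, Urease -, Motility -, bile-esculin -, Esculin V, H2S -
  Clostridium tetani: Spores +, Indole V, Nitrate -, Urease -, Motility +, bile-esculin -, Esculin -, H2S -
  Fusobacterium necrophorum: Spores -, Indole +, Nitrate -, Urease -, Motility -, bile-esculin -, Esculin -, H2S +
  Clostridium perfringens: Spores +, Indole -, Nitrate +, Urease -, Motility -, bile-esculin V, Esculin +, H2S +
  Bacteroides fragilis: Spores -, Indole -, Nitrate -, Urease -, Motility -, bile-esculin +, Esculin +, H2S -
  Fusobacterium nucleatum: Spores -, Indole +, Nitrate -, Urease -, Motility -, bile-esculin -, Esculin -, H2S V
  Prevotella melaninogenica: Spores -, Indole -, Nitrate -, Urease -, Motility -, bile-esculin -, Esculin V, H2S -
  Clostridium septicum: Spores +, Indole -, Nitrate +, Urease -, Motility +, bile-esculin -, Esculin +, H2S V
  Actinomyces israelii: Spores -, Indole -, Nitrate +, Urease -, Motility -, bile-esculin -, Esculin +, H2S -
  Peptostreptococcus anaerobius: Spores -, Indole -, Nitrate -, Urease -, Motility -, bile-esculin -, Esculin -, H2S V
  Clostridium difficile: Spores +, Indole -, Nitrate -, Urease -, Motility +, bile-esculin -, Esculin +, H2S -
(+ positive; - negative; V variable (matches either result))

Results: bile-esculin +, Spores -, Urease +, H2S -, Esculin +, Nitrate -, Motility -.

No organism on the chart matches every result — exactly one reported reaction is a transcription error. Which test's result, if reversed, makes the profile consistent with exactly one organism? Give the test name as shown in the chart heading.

Urease

As reported, no row in the chart matches all 7 reactions.
Reversing Esculin → still no organism matches.
Reversing Nitrate → still no organism matches.
Reversing H2S → still no organism matches.
Reversing Motility → still no organism matches.
Reversing Spores → still no organism matches.
Reversing bile-esculin → still no organism matches.
Reversing Urease (to -) → unique match: Bacteroides fragilis.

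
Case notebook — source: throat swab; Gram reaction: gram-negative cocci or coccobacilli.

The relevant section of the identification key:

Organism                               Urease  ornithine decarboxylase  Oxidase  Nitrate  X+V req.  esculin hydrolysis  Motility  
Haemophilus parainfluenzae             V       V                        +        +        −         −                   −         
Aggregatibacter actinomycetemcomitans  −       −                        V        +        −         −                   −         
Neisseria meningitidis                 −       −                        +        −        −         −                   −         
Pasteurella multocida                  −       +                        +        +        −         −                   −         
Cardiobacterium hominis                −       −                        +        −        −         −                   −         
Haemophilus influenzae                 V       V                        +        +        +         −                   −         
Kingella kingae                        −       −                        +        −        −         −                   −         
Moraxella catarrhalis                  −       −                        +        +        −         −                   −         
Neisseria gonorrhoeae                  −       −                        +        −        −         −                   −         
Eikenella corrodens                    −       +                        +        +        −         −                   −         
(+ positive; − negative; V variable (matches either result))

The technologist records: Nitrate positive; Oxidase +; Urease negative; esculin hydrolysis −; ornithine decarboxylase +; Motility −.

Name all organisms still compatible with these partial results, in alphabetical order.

Nitrate +: excludes Neisseria meningitidis, Cardiobacterium hominis, Kingella kingae, Neisseria gonorrhoeae — 6 left.
Urease −: all 6 remaining candidates are consistent.
Motility −: all 6 remaining candidates are consistent.
esculin hydrolysis −: all 6 remaining candidates are consistent.
Oxidase +: all 6 remaining candidates are consistent.
ornithine decarboxylase +: excludes Aggregatibacter actinomycetemcomitans, Moraxella catarrhalis — 4 left.

Eikenella corrodens, Haemophilus influenzae, Haemophilus parainfluenzae, Pasteurella multocida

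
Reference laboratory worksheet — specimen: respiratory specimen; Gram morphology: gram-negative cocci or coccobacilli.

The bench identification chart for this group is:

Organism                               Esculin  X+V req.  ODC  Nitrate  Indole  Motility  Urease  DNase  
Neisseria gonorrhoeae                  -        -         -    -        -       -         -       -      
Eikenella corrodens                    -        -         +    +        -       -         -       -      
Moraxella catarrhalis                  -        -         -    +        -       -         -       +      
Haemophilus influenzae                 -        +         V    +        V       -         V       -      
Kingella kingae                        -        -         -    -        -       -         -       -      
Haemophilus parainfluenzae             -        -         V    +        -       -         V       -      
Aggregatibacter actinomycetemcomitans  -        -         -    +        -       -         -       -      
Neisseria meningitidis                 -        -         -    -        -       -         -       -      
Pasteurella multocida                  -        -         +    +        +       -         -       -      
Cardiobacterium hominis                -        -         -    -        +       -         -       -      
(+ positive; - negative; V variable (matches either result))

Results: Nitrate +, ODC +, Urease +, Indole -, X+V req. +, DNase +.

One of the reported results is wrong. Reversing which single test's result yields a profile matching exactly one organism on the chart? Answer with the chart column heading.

DNase

As reported, no row in the chart matches all 6 reactions.
Reversing ODC → still no organism matches.
Reversing DNase (to -) → unique match: Haemophilus influenzae.
Reversing Indole → still no organism matches.
Reversing Nitrate → still no organism matches.
Reversing X+V req. → still no organism matches.
Reversing Urease → still no organism matches.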